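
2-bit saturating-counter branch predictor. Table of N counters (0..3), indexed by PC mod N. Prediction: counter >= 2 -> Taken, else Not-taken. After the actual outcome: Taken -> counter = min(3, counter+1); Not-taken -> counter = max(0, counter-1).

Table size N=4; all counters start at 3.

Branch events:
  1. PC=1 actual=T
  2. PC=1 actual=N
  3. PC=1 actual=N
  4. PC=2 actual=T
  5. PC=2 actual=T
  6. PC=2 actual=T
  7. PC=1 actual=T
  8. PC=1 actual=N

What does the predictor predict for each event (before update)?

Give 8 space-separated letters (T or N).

Answer: T T T T T T N T

Derivation:
Ev 1: PC=1 idx=1 pred=T actual=T -> ctr[1]=3
Ev 2: PC=1 idx=1 pred=T actual=N -> ctr[1]=2
Ev 3: PC=1 idx=1 pred=T actual=N -> ctr[1]=1
Ev 4: PC=2 idx=2 pred=T actual=T -> ctr[2]=3
Ev 5: PC=2 idx=2 pred=T actual=T -> ctr[2]=3
Ev 6: PC=2 idx=2 pred=T actual=T -> ctr[2]=3
Ev 7: PC=1 idx=1 pred=N actual=T -> ctr[1]=2
Ev 8: PC=1 idx=1 pred=T actual=N -> ctr[1]=1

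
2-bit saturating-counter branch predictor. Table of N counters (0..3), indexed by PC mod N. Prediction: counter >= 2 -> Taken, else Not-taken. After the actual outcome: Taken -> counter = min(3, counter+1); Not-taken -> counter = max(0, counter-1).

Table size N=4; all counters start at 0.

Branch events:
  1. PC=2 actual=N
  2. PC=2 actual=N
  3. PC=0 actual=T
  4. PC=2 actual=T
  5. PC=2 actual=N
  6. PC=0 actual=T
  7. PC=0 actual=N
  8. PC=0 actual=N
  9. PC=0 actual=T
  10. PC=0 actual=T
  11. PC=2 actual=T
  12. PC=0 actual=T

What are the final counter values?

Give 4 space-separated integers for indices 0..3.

Answer: 3 0 1 0

Derivation:
Ev 1: PC=2 idx=2 pred=N actual=N -> ctr[2]=0
Ev 2: PC=2 idx=2 pred=N actual=N -> ctr[2]=0
Ev 3: PC=0 idx=0 pred=N actual=T -> ctr[0]=1
Ev 4: PC=2 idx=2 pred=N actual=T -> ctr[2]=1
Ev 5: PC=2 idx=2 pred=N actual=N -> ctr[2]=0
Ev 6: PC=0 idx=0 pred=N actual=T -> ctr[0]=2
Ev 7: PC=0 idx=0 pred=T actual=N -> ctr[0]=1
Ev 8: PC=0 idx=0 pred=N actual=N -> ctr[0]=0
Ev 9: PC=0 idx=0 pred=N actual=T -> ctr[0]=1
Ev 10: PC=0 idx=0 pred=N actual=T -> ctr[0]=2
Ev 11: PC=2 idx=2 pred=N actual=T -> ctr[2]=1
Ev 12: PC=0 idx=0 pred=T actual=T -> ctr[0]=3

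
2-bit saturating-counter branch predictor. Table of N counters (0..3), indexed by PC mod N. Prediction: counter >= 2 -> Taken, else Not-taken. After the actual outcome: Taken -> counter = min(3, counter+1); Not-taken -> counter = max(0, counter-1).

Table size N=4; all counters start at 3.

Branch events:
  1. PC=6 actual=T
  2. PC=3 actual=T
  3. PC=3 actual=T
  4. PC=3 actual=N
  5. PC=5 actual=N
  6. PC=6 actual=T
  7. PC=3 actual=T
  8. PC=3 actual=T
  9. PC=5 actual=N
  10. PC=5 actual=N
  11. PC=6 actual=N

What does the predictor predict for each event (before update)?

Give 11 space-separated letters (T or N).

Answer: T T T T T T T T T N T

Derivation:
Ev 1: PC=6 idx=2 pred=T actual=T -> ctr[2]=3
Ev 2: PC=3 idx=3 pred=T actual=T -> ctr[3]=3
Ev 3: PC=3 idx=3 pred=T actual=T -> ctr[3]=3
Ev 4: PC=3 idx=3 pred=T actual=N -> ctr[3]=2
Ev 5: PC=5 idx=1 pred=T actual=N -> ctr[1]=2
Ev 6: PC=6 idx=2 pred=T actual=T -> ctr[2]=3
Ev 7: PC=3 idx=3 pred=T actual=T -> ctr[3]=3
Ev 8: PC=3 idx=3 pred=T actual=T -> ctr[3]=3
Ev 9: PC=5 idx=1 pred=T actual=N -> ctr[1]=1
Ev 10: PC=5 idx=1 pred=N actual=N -> ctr[1]=0
Ev 11: PC=6 idx=2 pred=T actual=N -> ctr[2]=2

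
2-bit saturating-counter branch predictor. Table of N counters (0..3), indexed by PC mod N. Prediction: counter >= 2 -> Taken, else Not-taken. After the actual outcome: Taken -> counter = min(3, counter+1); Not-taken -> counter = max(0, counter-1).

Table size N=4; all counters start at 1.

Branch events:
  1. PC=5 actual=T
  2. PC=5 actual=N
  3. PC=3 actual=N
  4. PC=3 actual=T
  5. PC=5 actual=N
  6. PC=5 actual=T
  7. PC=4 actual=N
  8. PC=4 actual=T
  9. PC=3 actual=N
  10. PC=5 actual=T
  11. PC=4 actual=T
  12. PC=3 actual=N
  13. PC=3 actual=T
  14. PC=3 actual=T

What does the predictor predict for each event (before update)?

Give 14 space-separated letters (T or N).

Ev 1: PC=5 idx=1 pred=N actual=T -> ctr[1]=2
Ev 2: PC=5 idx=1 pred=T actual=N -> ctr[1]=1
Ev 3: PC=3 idx=3 pred=N actual=N -> ctr[3]=0
Ev 4: PC=3 idx=3 pred=N actual=T -> ctr[3]=1
Ev 5: PC=5 idx=1 pred=N actual=N -> ctr[1]=0
Ev 6: PC=5 idx=1 pred=N actual=T -> ctr[1]=1
Ev 7: PC=4 idx=0 pred=N actual=N -> ctr[0]=0
Ev 8: PC=4 idx=0 pred=N actual=T -> ctr[0]=1
Ev 9: PC=3 idx=3 pred=N actual=N -> ctr[3]=0
Ev 10: PC=5 idx=1 pred=N actual=T -> ctr[1]=2
Ev 11: PC=4 idx=0 pred=N actual=T -> ctr[0]=2
Ev 12: PC=3 idx=3 pred=N actual=N -> ctr[3]=0
Ev 13: PC=3 idx=3 pred=N actual=T -> ctr[3]=1
Ev 14: PC=3 idx=3 pred=N actual=T -> ctr[3]=2

Answer: N T N N N N N N N N N N N N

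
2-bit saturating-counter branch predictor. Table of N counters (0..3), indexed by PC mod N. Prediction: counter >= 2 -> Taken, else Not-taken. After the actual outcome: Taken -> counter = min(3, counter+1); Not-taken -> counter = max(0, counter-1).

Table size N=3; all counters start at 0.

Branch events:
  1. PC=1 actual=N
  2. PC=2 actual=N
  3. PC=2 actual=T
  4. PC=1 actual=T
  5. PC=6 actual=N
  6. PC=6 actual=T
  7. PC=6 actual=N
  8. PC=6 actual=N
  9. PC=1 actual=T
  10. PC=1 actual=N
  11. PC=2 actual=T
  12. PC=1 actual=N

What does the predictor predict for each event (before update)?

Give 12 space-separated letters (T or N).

Ev 1: PC=1 idx=1 pred=N actual=N -> ctr[1]=0
Ev 2: PC=2 idx=2 pred=N actual=N -> ctr[2]=0
Ev 3: PC=2 idx=2 pred=N actual=T -> ctr[2]=1
Ev 4: PC=1 idx=1 pred=N actual=T -> ctr[1]=1
Ev 5: PC=6 idx=0 pred=N actual=N -> ctr[0]=0
Ev 6: PC=6 idx=0 pred=N actual=T -> ctr[0]=1
Ev 7: PC=6 idx=0 pred=N actual=N -> ctr[0]=0
Ev 8: PC=6 idx=0 pred=N actual=N -> ctr[0]=0
Ev 9: PC=1 idx=1 pred=N actual=T -> ctr[1]=2
Ev 10: PC=1 idx=1 pred=T actual=N -> ctr[1]=1
Ev 11: PC=2 idx=2 pred=N actual=T -> ctr[2]=2
Ev 12: PC=1 idx=1 pred=N actual=N -> ctr[1]=0

Answer: N N N N N N N N N T N N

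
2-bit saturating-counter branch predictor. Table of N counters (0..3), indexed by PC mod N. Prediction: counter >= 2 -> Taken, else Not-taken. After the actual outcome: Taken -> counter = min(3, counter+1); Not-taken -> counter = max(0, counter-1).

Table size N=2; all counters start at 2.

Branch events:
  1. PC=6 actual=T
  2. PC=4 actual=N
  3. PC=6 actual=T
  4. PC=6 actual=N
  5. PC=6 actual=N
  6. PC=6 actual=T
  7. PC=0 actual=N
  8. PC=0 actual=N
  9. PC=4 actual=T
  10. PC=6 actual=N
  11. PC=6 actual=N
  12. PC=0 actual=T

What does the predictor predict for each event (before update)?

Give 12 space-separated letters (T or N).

Answer: T T T T T N T N N N N N

Derivation:
Ev 1: PC=6 idx=0 pred=T actual=T -> ctr[0]=3
Ev 2: PC=4 idx=0 pred=T actual=N -> ctr[0]=2
Ev 3: PC=6 idx=0 pred=T actual=T -> ctr[0]=3
Ev 4: PC=6 idx=0 pred=T actual=N -> ctr[0]=2
Ev 5: PC=6 idx=0 pred=T actual=N -> ctr[0]=1
Ev 6: PC=6 idx=0 pred=N actual=T -> ctr[0]=2
Ev 7: PC=0 idx=0 pred=T actual=N -> ctr[0]=1
Ev 8: PC=0 idx=0 pred=N actual=N -> ctr[0]=0
Ev 9: PC=4 idx=0 pred=N actual=T -> ctr[0]=1
Ev 10: PC=6 idx=0 pred=N actual=N -> ctr[0]=0
Ev 11: PC=6 idx=0 pred=N actual=N -> ctr[0]=0
Ev 12: PC=0 idx=0 pred=N actual=T -> ctr[0]=1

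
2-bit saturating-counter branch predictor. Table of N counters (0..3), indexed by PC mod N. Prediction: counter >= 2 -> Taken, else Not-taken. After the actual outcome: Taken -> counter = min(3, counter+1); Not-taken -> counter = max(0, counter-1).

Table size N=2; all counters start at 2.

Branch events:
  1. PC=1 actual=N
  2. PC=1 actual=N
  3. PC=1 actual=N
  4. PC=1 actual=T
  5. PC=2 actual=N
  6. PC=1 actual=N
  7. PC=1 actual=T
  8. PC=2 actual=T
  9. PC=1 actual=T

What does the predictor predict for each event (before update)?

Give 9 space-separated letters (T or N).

Ev 1: PC=1 idx=1 pred=T actual=N -> ctr[1]=1
Ev 2: PC=1 idx=1 pred=N actual=N -> ctr[1]=0
Ev 3: PC=1 idx=1 pred=N actual=N -> ctr[1]=0
Ev 4: PC=1 idx=1 pred=N actual=T -> ctr[1]=1
Ev 5: PC=2 idx=0 pred=T actual=N -> ctr[0]=1
Ev 6: PC=1 idx=1 pred=N actual=N -> ctr[1]=0
Ev 7: PC=1 idx=1 pred=N actual=T -> ctr[1]=1
Ev 8: PC=2 idx=0 pred=N actual=T -> ctr[0]=2
Ev 9: PC=1 idx=1 pred=N actual=T -> ctr[1]=2

Answer: T N N N T N N N N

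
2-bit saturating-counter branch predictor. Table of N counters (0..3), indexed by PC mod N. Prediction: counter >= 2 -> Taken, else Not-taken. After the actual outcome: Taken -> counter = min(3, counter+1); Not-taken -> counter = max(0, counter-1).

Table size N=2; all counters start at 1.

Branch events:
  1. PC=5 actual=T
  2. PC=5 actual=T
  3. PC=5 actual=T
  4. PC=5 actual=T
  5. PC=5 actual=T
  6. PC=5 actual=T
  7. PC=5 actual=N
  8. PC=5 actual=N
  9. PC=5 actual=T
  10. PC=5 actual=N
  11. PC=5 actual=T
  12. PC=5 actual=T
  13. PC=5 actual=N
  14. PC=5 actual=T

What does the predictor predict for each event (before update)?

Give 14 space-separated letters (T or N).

Ev 1: PC=5 idx=1 pred=N actual=T -> ctr[1]=2
Ev 2: PC=5 idx=1 pred=T actual=T -> ctr[1]=3
Ev 3: PC=5 idx=1 pred=T actual=T -> ctr[1]=3
Ev 4: PC=5 idx=1 pred=T actual=T -> ctr[1]=3
Ev 5: PC=5 idx=1 pred=T actual=T -> ctr[1]=3
Ev 6: PC=5 idx=1 pred=T actual=T -> ctr[1]=3
Ev 7: PC=5 idx=1 pred=T actual=N -> ctr[1]=2
Ev 8: PC=5 idx=1 pred=T actual=N -> ctr[1]=1
Ev 9: PC=5 idx=1 pred=N actual=T -> ctr[1]=2
Ev 10: PC=5 idx=1 pred=T actual=N -> ctr[1]=1
Ev 11: PC=5 idx=1 pred=N actual=T -> ctr[1]=2
Ev 12: PC=5 idx=1 pred=T actual=T -> ctr[1]=3
Ev 13: PC=5 idx=1 pred=T actual=N -> ctr[1]=2
Ev 14: PC=5 idx=1 pred=T actual=T -> ctr[1]=3

Answer: N T T T T T T T N T N T T T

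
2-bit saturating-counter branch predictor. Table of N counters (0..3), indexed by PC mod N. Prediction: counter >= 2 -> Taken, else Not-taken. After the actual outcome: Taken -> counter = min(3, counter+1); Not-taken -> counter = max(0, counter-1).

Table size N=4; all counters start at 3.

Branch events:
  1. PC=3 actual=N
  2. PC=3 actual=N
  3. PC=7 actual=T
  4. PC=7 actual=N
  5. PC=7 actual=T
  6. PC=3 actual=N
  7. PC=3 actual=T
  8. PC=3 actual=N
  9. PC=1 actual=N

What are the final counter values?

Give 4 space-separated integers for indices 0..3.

Answer: 3 2 3 1

Derivation:
Ev 1: PC=3 idx=3 pred=T actual=N -> ctr[3]=2
Ev 2: PC=3 idx=3 pred=T actual=N -> ctr[3]=1
Ev 3: PC=7 idx=3 pred=N actual=T -> ctr[3]=2
Ev 4: PC=7 idx=3 pred=T actual=N -> ctr[3]=1
Ev 5: PC=7 idx=3 pred=N actual=T -> ctr[3]=2
Ev 6: PC=3 idx=3 pred=T actual=N -> ctr[3]=1
Ev 7: PC=3 idx=3 pred=N actual=T -> ctr[3]=2
Ev 8: PC=3 idx=3 pred=T actual=N -> ctr[3]=1
Ev 9: PC=1 idx=1 pred=T actual=N -> ctr[1]=2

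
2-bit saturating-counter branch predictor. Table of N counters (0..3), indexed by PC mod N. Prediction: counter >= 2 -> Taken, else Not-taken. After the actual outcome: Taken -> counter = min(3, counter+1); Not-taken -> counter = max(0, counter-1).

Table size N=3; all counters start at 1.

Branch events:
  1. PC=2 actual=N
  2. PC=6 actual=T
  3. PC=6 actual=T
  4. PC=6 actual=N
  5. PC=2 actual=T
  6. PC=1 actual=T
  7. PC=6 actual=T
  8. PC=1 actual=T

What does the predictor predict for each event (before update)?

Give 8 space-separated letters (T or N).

Answer: N N T T N N T T

Derivation:
Ev 1: PC=2 idx=2 pred=N actual=N -> ctr[2]=0
Ev 2: PC=6 idx=0 pred=N actual=T -> ctr[0]=2
Ev 3: PC=6 idx=0 pred=T actual=T -> ctr[0]=3
Ev 4: PC=6 idx=0 pred=T actual=N -> ctr[0]=2
Ev 5: PC=2 idx=2 pred=N actual=T -> ctr[2]=1
Ev 6: PC=1 idx=1 pred=N actual=T -> ctr[1]=2
Ev 7: PC=6 idx=0 pred=T actual=T -> ctr[0]=3
Ev 8: PC=1 idx=1 pred=T actual=T -> ctr[1]=3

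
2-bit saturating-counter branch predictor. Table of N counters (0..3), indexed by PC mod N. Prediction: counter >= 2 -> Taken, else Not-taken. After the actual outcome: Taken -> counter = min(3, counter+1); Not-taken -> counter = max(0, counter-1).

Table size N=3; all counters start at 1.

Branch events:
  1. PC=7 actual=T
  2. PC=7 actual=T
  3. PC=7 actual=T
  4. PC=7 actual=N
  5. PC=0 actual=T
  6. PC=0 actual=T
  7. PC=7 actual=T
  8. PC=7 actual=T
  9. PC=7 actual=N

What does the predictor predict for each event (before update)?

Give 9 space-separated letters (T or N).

Ev 1: PC=7 idx=1 pred=N actual=T -> ctr[1]=2
Ev 2: PC=7 idx=1 pred=T actual=T -> ctr[1]=3
Ev 3: PC=7 idx=1 pred=T actual=T -> ctr[1]=3
Ev 4: PC=7 idx=1 pred=T actual=N -> ctr[1]=2
Ev 5: PC=0 idx=0 pred=N actual=T -> ctr[0]=2
Ev 6: PC=0 idx=0 pred=T actual=T -> ctr[0]=3
Ev 7: PC=7 idx=1 pred=T actual=T -> ctr[1]=3
Ev 8: PC=7 idx=1 pred=T actual=T -> ctr[1]=3
Ev 9: PC=7 idx=1 pred=T actual=N -> ctr[1]=2

Answer: N T T T N T T T T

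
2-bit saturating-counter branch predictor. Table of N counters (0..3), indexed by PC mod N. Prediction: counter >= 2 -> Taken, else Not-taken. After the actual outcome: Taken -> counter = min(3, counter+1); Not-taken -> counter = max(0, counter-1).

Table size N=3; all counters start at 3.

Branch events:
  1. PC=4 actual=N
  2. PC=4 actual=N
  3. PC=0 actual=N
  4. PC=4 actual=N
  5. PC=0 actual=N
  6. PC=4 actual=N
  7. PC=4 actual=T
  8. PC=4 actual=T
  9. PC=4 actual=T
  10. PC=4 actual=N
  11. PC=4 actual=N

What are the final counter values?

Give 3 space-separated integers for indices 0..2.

Answer: 1 1 3

Derivation:
Ev 1: PC=4 idx=1 pred=T actual=N -> ctr[1]=2
Ev 2: PC=4 idx=1 pred=T actual=N -> ctr[1]=1
Ev 3: PC=0 idx=0 pred=T actual=N -> ctr[0]=2
Ev 4: PC=4 idx=1 pred=N actual=N -> ctr[1]=0
Ev 5: PC=0 idx=0 pred=T actual=N -> ctr[0]=1
Ev 6: PC=4 idx=1 pred=N actual=N -> ctr[1]=0
Ev 7: PC=4 idx=1 pred=N actual=T -> ctr[1]=1
Ev 8: PC=4 idx=1 pred=N actual=T -> ctr[1]=2
Ev 9: PC=4 idx=1 pred=T actual=T -> ctr[1]=3
Ev 10: PC=4 idx=1 pred=T actual=N -> ctr[1]=2
Ev 11: PC=4 idx=1 pred=T actual=N -> ctr[1]=1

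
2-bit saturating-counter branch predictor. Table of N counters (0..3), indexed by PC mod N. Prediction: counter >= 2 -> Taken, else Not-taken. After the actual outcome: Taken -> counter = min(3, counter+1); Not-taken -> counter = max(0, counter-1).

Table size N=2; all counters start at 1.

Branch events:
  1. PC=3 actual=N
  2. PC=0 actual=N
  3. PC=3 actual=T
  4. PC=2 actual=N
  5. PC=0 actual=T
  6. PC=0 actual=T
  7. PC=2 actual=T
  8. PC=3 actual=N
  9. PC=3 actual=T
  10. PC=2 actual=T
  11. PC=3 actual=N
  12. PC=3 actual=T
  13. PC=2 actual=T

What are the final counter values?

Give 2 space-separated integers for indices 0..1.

Answer: 3 1

Derivation:
Ev 1: PC=3 idx=1 pred=N actual=N -> ctr[1]=0
Ev 2: PC=0 idx=0 pred=N actual=N -> ctr[0]=0
Ev 3: PC=3 idx=1 pred=N actual=T -> ctr[1]=1
Ev 4: PC=2 idx=0 pred=N actual=N -> ctr[0]=0
Ev 5: PC=0 idx=0 pred=N actual=T -> ctr[0]=1
Ev 6: PC=0 idx=0 pred=N actual=T -> ctr[0]=2
Ev 7: PC=2 idx=0 pred=T actual=T -> ctr[0]=3
Ev 8: PC=3 idx=1 pred=N actual=N -> ctr[1]=0
Ev 9: PC=3 idx=1 pred=N actual=T -> ctr[1]=1
Ev 10: PC=2 idx=0 pred=T actual=T -> ctr[0]=3
Ev 11: PC=3 idx=1 pred=N actual=N -> ctr[1]=0
Ev 12: PC=3 idx=1 pred=N actual=T -> ctr[1]=1
Ev 13: PC=2 idx=0 pred=T actual=T -> ctr[0]=3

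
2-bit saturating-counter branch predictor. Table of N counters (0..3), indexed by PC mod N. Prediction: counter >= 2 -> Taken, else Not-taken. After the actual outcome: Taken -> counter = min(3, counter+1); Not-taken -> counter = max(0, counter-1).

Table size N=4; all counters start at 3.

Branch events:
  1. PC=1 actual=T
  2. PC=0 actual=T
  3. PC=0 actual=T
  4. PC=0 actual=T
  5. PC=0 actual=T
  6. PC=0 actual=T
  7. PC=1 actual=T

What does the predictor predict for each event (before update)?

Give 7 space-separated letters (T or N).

Answer: T T T T T T T

Derivation:
Ev 1: PC=1 idx=1 pred=T actual=T -> ctr[1]=3
Ev 2: PC=0 idx=0 pred=T actual=T -> ctr[0]=3
Ev 3: PC=0 idx=0 pred=T actual=T -> ctr[0]=3
Ev 4: PC=0 idx=0 pred=T actual=T -> ctr[0]=3
Ev 5: PC=0 idx=0 pred=T actual=T -> ctr[0]=3
Ev 6: PC=0 idx=0 pred=T actual=T -> ctr[0]=3
Ev 7: PC=1 idx=1 pred=T actual=T -> ctr[1]=3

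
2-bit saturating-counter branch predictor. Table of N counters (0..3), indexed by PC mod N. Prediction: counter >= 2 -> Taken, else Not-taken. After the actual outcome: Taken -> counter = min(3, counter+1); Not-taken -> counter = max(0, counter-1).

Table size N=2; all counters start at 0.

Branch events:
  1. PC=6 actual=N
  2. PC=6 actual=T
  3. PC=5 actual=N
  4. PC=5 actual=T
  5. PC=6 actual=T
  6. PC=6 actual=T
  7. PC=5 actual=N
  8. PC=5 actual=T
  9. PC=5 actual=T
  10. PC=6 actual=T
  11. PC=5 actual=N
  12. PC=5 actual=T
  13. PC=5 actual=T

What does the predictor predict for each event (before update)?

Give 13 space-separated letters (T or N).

Ev 1: PC=6 idx=0 pred=N actual=N -> ctr[0]=0
Ev 2: PC=6 idx=0 pred=N actual=T -> ctr[0]=1
Ev 3: PC=5 idx=1 pred=N actual=N -> ctr[1]=0
Ev 4: PC=5 idx=1 pred=N actual=T -> ctr[1]=1
Ev 5: PC=6 idx=0 pred=N actual=T -> ctr[0]=2
Ev 6: PC=6 idx=0 pred=T actual=T -> ctr[0]=3
Ev 7: PC=5 idx=1 pred=N actual=N -> ctr[1]=0
Ev 8: PC=5 idx=1 pred=N actual=T -> ctr[1]=1
Ev 9: PC=5 idx=1 pred=N actual=T -> ctr[1]=2
Ev 10: PC=6 idx=0 pred=T actual=T -> ctr[0]=3
Ev 11: PC=5 idx=1 pred=T actual=N -> ctr[1]=1
Ev 12: PC=5 idx=1 pred=N actual=T -> ctr[1]=2
Ev 13: PC=5 idx=1 pred=T actual=T -> ctr[1]=3

Answer: N N N N N T N N N T T N T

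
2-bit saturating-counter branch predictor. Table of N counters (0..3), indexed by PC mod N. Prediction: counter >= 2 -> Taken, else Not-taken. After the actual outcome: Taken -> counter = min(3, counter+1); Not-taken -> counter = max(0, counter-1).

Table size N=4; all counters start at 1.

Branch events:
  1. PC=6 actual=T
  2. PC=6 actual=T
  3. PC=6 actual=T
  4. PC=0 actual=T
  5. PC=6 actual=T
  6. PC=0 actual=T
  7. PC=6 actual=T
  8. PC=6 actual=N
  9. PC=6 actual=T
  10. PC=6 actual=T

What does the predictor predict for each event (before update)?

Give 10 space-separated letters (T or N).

Answer: N T T N T T T T T T

Derivation:
Ev 1: PC=6 idx=2 pred=N actual=T -> ctr[2]=2
Ev 2: PC=6 idx=2 pred=T actual=T -> ctr[2]=3
Ev 3: PC=6 idx=2 pred=T actual=T -> ctr[2]=3
Ev 4: PC=0 idx=0 pred=N actual=T -> ctr[0]=2
Ev 5: PC=6 idx=2 pred=T actual=T -> ctr[2]=3
Ev 6: PC=0 idx=0 pred=T actual=T -> ctr[0]=3
Ev 7: PC=6 idx=2 pred=T actual=T -> ctr[2]=3
Ev 8: PC=6 idx=2 pred=T actual=N -> ctr[2]=2
Ev 9: PC=6 idx=2 pred=T actual=T -> ctr[2]=3
Ev 10: PC=6 idx=2 pred=T actual=T -> ctr[2]=3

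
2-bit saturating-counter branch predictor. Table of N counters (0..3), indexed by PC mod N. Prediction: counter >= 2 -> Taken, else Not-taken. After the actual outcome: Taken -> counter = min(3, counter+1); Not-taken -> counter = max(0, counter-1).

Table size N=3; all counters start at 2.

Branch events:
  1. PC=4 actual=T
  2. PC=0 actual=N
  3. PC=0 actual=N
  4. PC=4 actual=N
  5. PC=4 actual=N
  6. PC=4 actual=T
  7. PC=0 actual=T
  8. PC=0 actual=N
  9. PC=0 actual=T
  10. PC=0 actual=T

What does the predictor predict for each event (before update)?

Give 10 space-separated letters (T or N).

Answer: T T N T T N N N N N

Derivation:
Ev 1: PC=4 idx=1 pred=T actual=T -> ctr[1]=3
Ev 2: PC=0 idx=0 pred=T actual=N -> ctr[0]=1
Ev 3: PC=0 idx=0 pred=N actual=N -> ctr[0]=0
Ev 4: PC=4 idx=1 pred=T actual=N -> ctr[1]=2
Ev 5: PC=4 idx=1 pred=T actual=N -> ctr[1]=1
Ev 6: PC=4 idx=1 pred=N actual=T -> ctr[1]=2
Ev 7: PC=0 idx=0 pred=N actual=T -> ctr[0]=1
Ev 8: PC=0 idx=0 pred=N actual=N -> ctr[0]=0
Ev 9: PC=0 idx=0 pred=N actual=T -> ctr[0]=1
Ev 10: PC=0 idx=0 pred=N actual=T -> ctr[0]=2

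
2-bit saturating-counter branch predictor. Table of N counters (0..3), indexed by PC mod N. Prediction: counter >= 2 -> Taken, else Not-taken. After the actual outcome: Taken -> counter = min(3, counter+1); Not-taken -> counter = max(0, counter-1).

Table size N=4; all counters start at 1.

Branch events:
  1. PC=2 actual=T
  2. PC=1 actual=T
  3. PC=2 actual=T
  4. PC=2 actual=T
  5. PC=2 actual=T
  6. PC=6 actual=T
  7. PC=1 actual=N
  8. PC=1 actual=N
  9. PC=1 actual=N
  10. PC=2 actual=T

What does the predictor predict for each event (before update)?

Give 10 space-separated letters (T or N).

Ev 1: PC=2 idx=2 pred=N actual=T -> ctr[2]=2
Ev 2: PC=1 idx=1 pred=N actual=T -> ctr[1]=2
Ev 3: PC=2 idx=2 pred=T actual=T -> ctr[2]=3
Ev 4: PC=2 idx=2 pred=T actual=T -> ctr[2]=3
Ev 5: PC=2 idx=2 pred=T actual=T -> ctr[2]=3
Ev 6: PC=6 idx=2 pred=T actual=T -> ctr[2]=3
Ev 7: PC=1 idx=1 pred=T actual=N -> ctr[1]=1
Ev 8: PC=1 idx=1 pred=N actual=N -> ctr[1]=0
Ev 9: PC=1 idx=1 pred=N actual=N -> ctr[1]=0
Ev 10: PC=2 idx=2 pred=T actual=T -> ctr[2]=3

Answer: N N T T T T T N N T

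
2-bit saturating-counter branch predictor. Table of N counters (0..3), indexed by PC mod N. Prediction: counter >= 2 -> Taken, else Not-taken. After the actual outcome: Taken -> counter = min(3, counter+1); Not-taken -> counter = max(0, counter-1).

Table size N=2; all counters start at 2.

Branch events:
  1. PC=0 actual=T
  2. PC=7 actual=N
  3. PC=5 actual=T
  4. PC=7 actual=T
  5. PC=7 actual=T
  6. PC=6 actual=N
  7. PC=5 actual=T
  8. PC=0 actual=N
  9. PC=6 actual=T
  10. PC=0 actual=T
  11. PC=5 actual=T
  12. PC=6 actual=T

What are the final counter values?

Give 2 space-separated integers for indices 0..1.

Ev 1: PC=0 idx=0 pred=T actual=T -> ctr[0]=3
Ev 2: PC=7 idx=1 pred=T actual=N -> ctr[1]=1
Ev 3: PC=5 idx=1 pred=N actual=T -> ctr[1]=2
Ev 4: PC=7 idx=1 pred=T actual=T -> ctr[1]=3
Ev 5: PC=7 idx=1 pred=T actual=T -> ctr[1]=3
Ev 6: PC=6 idx=0 pred=T actual=N -> ctr[0]=2
Ev 7: PC=5 idx=1 pred=T actual=T -> ctr[1]=3
Ev 8: PC=0 idx=0 pred=T actual=N -> ctr[0]=1
Ev 9: PC=6 idx=0 pred=N actual=T -> ctr[0]=2
Ev 10: PC=0 idx=0 pred=T actual=T -> ctr[0]=3
Ev 11: PC=5 idx=1 pred=T actual=T -> ctr[1]=3
Ev 12: PC=6 idx=0 pred=T actual=T -> ctr[0]=3

Answer: 3 3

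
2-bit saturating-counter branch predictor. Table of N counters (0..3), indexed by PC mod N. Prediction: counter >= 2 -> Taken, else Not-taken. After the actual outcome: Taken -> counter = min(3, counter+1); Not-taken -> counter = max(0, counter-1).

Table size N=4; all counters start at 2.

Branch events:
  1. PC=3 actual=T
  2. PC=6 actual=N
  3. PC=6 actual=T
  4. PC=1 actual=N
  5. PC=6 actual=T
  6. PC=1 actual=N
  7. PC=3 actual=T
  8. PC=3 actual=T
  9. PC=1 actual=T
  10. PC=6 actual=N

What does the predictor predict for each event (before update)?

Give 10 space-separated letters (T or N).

Ev 1: PC=3 idx=3 pred=T actual=T -> ctr[3]=3
Ev 2: PC=6 idx=2 pred=T actual=N -> ctr[2]=1
Ev 3: PC=6 idx=2 pred=N actual=T -> ctr[2]=2
Ev 4: PC=1 idx=1 pred=T actual=N -> ctr[1]=1
Ev 5: PC=6 idx=2 pred=T actual=T -> ctr[2]=3
Ev 6: PC=1 idx=1 pred=N actual=N -> ctr[1]=0
Ev 7: PC=3 idx=3 pred=T actual=T -> ctr[3]=3
Ev 8: PC=3 idx=3 pred=T actual=T -> ctr[3]=3
Ev 9: PC=1 idx=1 pred=N actual=T -> ctr[1]=1
Ev 10: PC=6 idx=2 pred=T actual=N -> ctr[2]=2

Answer: T T N T T N T T N T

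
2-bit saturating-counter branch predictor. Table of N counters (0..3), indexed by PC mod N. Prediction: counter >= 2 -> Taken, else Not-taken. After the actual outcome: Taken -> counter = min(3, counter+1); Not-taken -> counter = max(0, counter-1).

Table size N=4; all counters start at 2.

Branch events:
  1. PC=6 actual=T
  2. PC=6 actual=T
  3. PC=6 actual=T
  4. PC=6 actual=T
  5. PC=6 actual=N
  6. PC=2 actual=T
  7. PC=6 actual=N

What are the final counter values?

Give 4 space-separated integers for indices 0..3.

Ev 1: PC=6 idx=2 pred=T actual=T -> ctr[2]=3
Ev 2: PC=6 idx=2 pred=T actual=T -> ctr[2]=3
Ev 3: PC=6 idx=2 pred=T actual=T -> ctr[2]=3
Ev 4: PC=6 idx=2 pred=T actual=T -> ctr[2]=3
Ev 5: PC=6 idx=2 pred=T actual=N -> ctr[2]=2
Ev 6: PC=2 idx=2 pred=T actual=T -> ctr[2]=3
Ev 7: PC=6 idx=2 pred=T actual=N -> ctr[2]=2

Answer: 2 2 2 2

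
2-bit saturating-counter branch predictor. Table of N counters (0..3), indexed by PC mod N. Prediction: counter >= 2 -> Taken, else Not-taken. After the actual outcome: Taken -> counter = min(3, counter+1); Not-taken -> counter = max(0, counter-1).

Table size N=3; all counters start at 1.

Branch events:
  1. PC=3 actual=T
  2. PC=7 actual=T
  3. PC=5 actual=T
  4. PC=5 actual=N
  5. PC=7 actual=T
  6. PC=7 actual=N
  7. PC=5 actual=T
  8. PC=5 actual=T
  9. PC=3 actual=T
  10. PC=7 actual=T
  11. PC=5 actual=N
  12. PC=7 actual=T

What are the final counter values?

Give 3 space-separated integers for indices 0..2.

Ev 1: PC=3 idx=0 pred=N actual=T -> ctr[0]=2
Ev 2: PC=7 idx=1 pred=N actual=T -> ctr[1]=2
Ev 3: PC=5 idx=2 pred=N actual=T -> ctr[2]=2
Ev 4: PC=5 idx=2 pred=T actual=N -> ctr[2]=1
Ev 5: PC=7 idx=1 pred=T actual=T -> ctr[1]=3
Ev 6: PC=7 idx=1 pred=T actual=N -> ctr[1]=2
Ev 7: PC=5 idx=2 pred=N actual=T -> ctr[2]=2
Ev 8: PC=5 idx=2 pred=T actual=T -> ctr[2]=3
Ev 9: PC=3 idx=0 pred=T actual=T -> ctr[0]=3
Ev 10: PC=7 idx=1 pred=T actual=T -> ctr[1]=3
Ev 11: PC=5 idx=2 pred=T actual=N -> ctr[2]=2
Ev 12: PC=7 idx=1 pred=T actual=T -> ctr[1]=3

Answer: 3 3 2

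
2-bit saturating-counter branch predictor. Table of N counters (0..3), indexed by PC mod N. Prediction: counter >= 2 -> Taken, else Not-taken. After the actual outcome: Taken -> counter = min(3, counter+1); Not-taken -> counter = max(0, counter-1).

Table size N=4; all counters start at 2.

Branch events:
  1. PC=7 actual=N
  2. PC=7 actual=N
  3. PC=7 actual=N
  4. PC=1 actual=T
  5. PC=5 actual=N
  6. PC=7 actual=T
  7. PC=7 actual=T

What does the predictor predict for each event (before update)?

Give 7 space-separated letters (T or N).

Ev 1: PC=7 idx=3 pred=T actual=N -> ctr[3]=1
Ev 2: PC=7 idx=3 pred=N actual=N -> ctr[3]=0
Ev 3: PC=7 idx=3 pred=N actual=N -> ctr[3]=0
Ev 4: PC=1 idx=1 pred=T actual=T -> ctr[1]=3
Ev 5: PC=5 idx=1 pred=T actual=N -> ctr[1]=2
Ev 6: PC=7 idx=3 pred=N actual=T -> ctr[3]=1
Ev 7: PC=7 idx=3 pred=N actual=T -> ctr[3]=2

Answer: T N N T T N N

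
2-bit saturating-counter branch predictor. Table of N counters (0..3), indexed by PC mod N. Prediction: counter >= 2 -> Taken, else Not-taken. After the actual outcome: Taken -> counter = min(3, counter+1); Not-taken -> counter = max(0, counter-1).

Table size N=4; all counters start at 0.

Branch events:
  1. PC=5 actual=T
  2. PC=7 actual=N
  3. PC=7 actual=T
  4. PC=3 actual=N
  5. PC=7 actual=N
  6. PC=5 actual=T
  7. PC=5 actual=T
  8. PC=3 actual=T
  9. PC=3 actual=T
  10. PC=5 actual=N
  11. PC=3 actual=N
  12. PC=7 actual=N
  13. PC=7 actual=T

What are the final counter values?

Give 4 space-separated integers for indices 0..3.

Answer: 0 2 0 1

Derivation:
Ev 1: PC=5 idx=1 pred=N actual=T -> ctr[1]=1
Ev 2: PC=7 idx=3 pred=N actual=N -> ctr[3]=0
Ev 3: PC=7 idx=3 pred=N actual=T -> ctr[3]=1
Ev 4: PC=3 idx=3 pred=N actual=N -> ctr[3]=0
Ev 5: PC=7 idx=3 pred=N actual=N -> ctr[3]=0
Ev 6: PC=5 idx=1 pred=N actual=T -> ctr[1]=2
Ev 7: PC=5 idx=1 pred=T actual=T -> ctr[1]=3
Ev 8: PC=3 idx=3 pred=N actual=T -> ctr[3]=1
Ev 9: PC=3 idx=3 pred=N actual=T -> ctr[3]=2
Ev 10: PC=5 idx=1 pred=T actual=N -> ctr[1]=2
Ev 11: PC=3 idx=3 pred=T actual=N -> ctr[3]=1
Ev 12: PC=7 idx=3 pred=N actual=N -> ctr[3]=0
Ev 13: PC=7 idx=3 pred=N actual=T -> ctr[3]=1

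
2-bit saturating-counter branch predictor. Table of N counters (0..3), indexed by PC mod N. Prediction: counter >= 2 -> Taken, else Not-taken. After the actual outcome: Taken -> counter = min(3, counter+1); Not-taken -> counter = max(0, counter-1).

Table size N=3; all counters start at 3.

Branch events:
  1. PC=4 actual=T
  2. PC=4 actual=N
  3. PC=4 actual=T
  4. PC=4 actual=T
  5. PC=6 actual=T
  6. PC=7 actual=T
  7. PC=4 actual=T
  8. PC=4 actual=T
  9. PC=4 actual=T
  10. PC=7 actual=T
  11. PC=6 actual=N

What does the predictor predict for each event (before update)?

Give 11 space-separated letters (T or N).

Answer: T T T T T T T T T T T

Derivation:
Ev 1: PC=4 idx=1 pred=T actual=T -> ctr[1]=3
Ev 2: PC=4 idx=1 pred=T actual=N -> ctr[1]=2
Ev 3: PC=4 idx=1 pred=T actual=T -> ctr[1]=3
Ev 4: PC=4 idx=1 pred=T actual=T -> ctr[1]=3
Ev 5: PC=6 idx=0 pred=T actual=T -> ctr[0]=3
Ev 6: PC=7 idx=1 pred=T actual=T -> ctr[1]=3
Ev 7: PC=4 idx=1 pred=T actual=T -> ctr[1]=3
Ev 8: PC=4 idx=1 pred=T actual=T -> ctr[1]=3
Ev 9: PC=4 idx=1 pred=T actual=T -> ctr[1]=3
Ev 10: PC=7 idx=1 pred=T actual=T -> ctr[1]=3
Ev 11: PC=6 idx=0 pred=T actual=N -> ctr[0]=2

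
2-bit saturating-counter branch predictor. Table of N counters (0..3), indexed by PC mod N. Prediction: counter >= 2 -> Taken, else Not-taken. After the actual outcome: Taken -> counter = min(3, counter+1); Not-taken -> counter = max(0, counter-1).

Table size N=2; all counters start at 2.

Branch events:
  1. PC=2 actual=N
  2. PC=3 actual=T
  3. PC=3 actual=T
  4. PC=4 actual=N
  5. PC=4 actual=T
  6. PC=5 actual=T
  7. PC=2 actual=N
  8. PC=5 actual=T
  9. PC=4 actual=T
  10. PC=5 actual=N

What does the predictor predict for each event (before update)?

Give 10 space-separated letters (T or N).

Ev 1: PC=2 idx=0 pred=T actual=N -> ctr[0]=1
Ev 2: PC=3 idx=1 pred=T actual=T -> ctr[1]=3
Ev 3: PC=3 idx=1 pred=T actual=T -> ctr[1]=3
Ev 4: PC=4 idx=0 pred=N actual=N -> ctr[0]=0
Ev 5: PC=4 idx=0 pred=N actual=T -> ctr[0]=1
Ev 6: PC=5 idx=1 pred=T actual=T -> ctr[1]=3
Ev 7: PC=2 idx=0 pred=N actual=N -> ctr[0]=0
Ev 8: PC=5 idx=1 pred=T actual=T -> ctr[1]=3
Ev 9: PC=4 idx=0 pred=N actual=T -> ctr[0]=1
Ev 10: PC=5 idx=1 pred=T actual=N -> ctr[1]=2

Answer: T T T N N T N T N T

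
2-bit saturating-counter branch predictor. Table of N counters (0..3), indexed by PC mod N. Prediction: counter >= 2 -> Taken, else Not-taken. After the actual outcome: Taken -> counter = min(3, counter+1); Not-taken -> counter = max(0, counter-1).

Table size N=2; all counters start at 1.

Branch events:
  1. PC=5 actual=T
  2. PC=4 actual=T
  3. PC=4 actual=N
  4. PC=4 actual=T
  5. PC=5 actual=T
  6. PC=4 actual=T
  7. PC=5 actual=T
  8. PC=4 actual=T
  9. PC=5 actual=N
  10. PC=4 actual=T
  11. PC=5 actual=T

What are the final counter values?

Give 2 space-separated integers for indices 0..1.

Ev 1: PC=5 idx=1 pred=N actual=T -> ctr[1]=2
Ev 2: PC=4 idx=0 pred=N actual=T -> ctr[0]=2
Ev 3: PC=4 idx=0 pred=T actual=N -> ctr[0]=1
Ev 4: PC=4 idx=0 pred=N actual=T -> ctr[0]=2
Ev 5: PC=5 idx=1 pred=T actual=T -> ctr[1]=3
Ev 6: PC=4 idx=0 pred=T actual=T -> ctr[0]=3
Ev 7: PC=5 idx=1 pred=T actual=T -> ctr[1]=3
Ev 8: PC=4 idx=0 pred=T actual=T -> ctr[0]=3
Ev 9: PC=5 idx=1 pred=T actual=N -> ctr[1]=2
Ev 10: PC=4 idx=0 pred=T actual=T -> ctr[0]=3
Ev 11: PC=5 idx=1 pred=T actual=T -> ctr[1]=3

Answer: 3 3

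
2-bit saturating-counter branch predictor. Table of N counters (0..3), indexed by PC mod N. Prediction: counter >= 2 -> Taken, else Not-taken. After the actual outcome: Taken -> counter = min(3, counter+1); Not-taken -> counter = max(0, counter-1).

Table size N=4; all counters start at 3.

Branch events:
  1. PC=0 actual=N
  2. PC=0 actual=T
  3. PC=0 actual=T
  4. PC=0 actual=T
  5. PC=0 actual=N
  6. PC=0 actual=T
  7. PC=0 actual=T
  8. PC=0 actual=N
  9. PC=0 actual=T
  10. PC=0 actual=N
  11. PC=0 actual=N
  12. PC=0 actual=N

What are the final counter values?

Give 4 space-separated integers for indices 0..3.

Answer: 0 3 3 3

Derivation:
Ev 1: PC=0 idx=0 pred=T actual=N -> ctr[0]=2
Ev 2: PC=0 idx=0 pred=T actual=T -> ctr[0]=3
Ev 3: PC=0 idx=0 pred=T actual=T -> ctr[0]=3
Ev 4: PC=0 idx=0 pred=T actual=T -> ctr[0]=3
Ev 5: PC=0 idx=0 pred=T actual=N -> ctr[0]=2
Ev 6: PC=0 idx=0 pred=T actual=T -> ctr[0]=3
Ev 7: PC=0 idx=0 pred=T actual=T -> ctr[0]=3
Ev 8: PC=0 idx=0 pred=T actual=N -> ctr[0]=2
Ev 9: PC=0 idx=0 pred=T actual=T -> ctr[0]=3
Ev 10: PC=0 idx=0 pred=T actual=N -> ctr[0]=2
Ev 11: PC=0 idx=0 pred=T actual=N -> ctr[0]=1
Ev 12: PC=0 idx=0 pred=N actual=N -> ctr[0]=0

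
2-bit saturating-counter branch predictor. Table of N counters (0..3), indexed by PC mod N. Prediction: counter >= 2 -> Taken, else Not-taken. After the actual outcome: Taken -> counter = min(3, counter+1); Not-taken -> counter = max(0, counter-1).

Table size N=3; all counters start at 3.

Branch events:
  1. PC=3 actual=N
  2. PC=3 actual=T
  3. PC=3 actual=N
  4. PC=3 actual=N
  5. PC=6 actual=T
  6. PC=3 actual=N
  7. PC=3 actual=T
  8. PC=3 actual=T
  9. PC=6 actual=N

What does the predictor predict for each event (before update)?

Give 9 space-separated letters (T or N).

Ev 1: PC=3 idx=0 pred=T actual=N -> ctr[0]=2
Ev 2: PC=3 idx=0 pred=T actual=T -> ctr[0]=3
Ev 3: PC=3 idx=0 pred=T actual=N -> ctr[0]=2
Ev 4: PC=3 idx=0 pred=T actual=N -> ctr[0]=1
Ev 5: PC=6 idx=0 pred=N actual=T -> ctr[0]=2
Ev 6: PC=3 idx=0 pred=T actual=N -> ctr[0]=1
Ev 7: PC=3 idx=0 pred=N actual=T -> ctr[0]=2
Ev 8: PC=3 idx=0 pred=T actual=T -> ctr[0]=3
Ev 9: PC=6 idx=0 pred=T actual=N -> ctr[0]=2

Answer: T T T T N T N T T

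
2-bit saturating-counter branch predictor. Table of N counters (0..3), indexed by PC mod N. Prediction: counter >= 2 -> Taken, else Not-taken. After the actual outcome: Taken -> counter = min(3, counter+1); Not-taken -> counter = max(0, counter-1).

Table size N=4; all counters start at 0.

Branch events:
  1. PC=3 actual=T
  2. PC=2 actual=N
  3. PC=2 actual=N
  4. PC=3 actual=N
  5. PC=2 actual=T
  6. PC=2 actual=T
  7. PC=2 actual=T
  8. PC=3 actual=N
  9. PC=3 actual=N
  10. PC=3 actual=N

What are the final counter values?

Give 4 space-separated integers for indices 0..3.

Answer: 0 0 3 0

Derivation:
Ev 1: PC=3 idx=3 pred=N actual=T -> ctr[3]=1
Ev 2: PC=2 idx=2 pred=N actual=N -> ctr[2]=0
Ev 3: PC=2 idx=2 pred=N actual=N -> ctr[2]=0
Ev 4: PC=3 idx=3 pred=N actual=N -> ctr[3]=0
Ev 5: PC=2 idx=2 pred=N actual=T -> ctr[2]=1
Ev 6: PC=2 idx=2 pred=N actual=T -> ctr[2]=2
Ev 7: PC=2 idx=2 pred=T actual=T -> ctr[2]=3
Ev 8: PC=3 idx=3 pred=N actual=N -> ctr[3]=0
Ev 9: PC=3 idx=3 pred=N actual=N -> ctr[3]=0
Ev 10: PC=3 idx=3 pred=N actual=N -> ctr[3]=0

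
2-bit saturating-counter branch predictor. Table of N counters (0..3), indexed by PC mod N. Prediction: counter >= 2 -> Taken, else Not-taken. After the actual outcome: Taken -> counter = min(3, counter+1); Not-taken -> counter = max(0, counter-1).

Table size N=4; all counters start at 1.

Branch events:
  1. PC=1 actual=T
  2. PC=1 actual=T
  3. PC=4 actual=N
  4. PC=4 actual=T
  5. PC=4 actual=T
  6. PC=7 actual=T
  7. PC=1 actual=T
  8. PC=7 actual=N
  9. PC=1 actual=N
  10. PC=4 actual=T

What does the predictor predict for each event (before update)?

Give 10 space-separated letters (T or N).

Answer: N T N N N N T T T T

Derivation:
Ev 1: PC=1 idx=1 pred=N actual=T -> ctr[1]=2
Ev 2: PC=1 idx=1 pred=T actual=T -> ctr[1]=3
Ev 3: PC=4 idx=0 pred=N actual=N -> ctr[0]=0
Ev 4: PC=4 idx=0 pred=N actual=T -> ctr[0]=1
Ev 5: PC=4 idx=0 pred=N actual=T -> ctr[0]=2
Ev 6: PC=7 idx=3 pred=N actual=T -> ctr[3]=2
Ev 7: PC=1 idx=1 pred=T actual=T -> ctr[1]=3
Ev 8: PC=7 idx=3 pred=T actual=N -> ctr[3]=1
Ev 9: PC=1 idx=1 pred=T actual=N -> ctr[1]=2
Ev 10: PC=4 idx=0 pred=T actual=T -> ctr[0]=3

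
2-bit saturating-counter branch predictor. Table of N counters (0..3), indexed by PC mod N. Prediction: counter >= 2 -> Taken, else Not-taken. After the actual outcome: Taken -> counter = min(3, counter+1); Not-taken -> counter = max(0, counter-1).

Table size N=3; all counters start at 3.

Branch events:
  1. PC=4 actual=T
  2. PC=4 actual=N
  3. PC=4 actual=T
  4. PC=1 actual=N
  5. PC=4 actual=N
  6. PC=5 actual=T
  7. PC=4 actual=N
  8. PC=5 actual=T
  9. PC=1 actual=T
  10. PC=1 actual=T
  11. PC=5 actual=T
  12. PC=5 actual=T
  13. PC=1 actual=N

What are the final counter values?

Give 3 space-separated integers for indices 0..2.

Ev 1: PC=4 idx=1 pred=T actual=T -> ctr[1]=3
Ev 2: PC=4 idx=1 pred=T actual=N -> ctr[1]=2
Ev 3: PC=4 idx=1 pred=T actual=T -> ctr[1]=3
Ev 4: PC=1 idx=1 pred=T actual=N -> ctr[1]=2
Ev 5: PC=4 idx=1 pred=T actual=N -> ctr[1]=1
Ev 6: PC=5 idx=2 pred=T actual=T -> ctr[2]=3
Ev 7: PC=4 idx=1 pred=N actual=N -> ctr[1]=0
Ev 8: PC=5 idx=2 pred=T actual=T -> ctr[2]=3
Ev 9: PC=1 idx=1 pred=N actual=T -> ctr[1]=1
Ev 10: PC=1 idx=1 pred=N actual=T -> ctr[1]=2
Ev 11: PC=5 idx=2 pred=T actual=T -> ctr[2]=3
Ev 12: PC=5 idx=2 pred=T actual=T -> ctr[2]=3
Ev 13: PC=1 idx=1 pred=T actual=N -> ctr[1]=1

Answer: 3 1 3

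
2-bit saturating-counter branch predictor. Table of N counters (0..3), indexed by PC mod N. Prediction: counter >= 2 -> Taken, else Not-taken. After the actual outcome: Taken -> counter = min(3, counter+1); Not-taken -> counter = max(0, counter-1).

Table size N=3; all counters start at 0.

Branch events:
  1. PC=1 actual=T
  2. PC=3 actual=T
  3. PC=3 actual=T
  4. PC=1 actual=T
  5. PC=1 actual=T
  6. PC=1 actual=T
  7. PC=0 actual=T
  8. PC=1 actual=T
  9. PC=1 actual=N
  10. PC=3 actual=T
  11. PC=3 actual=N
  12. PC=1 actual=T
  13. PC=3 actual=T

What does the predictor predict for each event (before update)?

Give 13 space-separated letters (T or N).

Ev 1: PC=1 idx=1 pred=N actual=T -> ctr[1]=1
Ev 2: PC=3 idx=0 pred=N actual=T -> ctr[0]=1
Ev 3: PC=3 idx=0 pred=N actual=T -> ctr[0]=2
Ev 4: PC=1 idx=1 pred=N actual=T -> ctr[1]=2
Ev 5: PC=1 idx=1 pred=T actual=T -> ctr[1]=3
Ev 6: PC=1 idx=1 pred=T actual=T -> ctr[1]=3
Ev 7: PC=0 idx=0 pred=T actual=T -> ctr[0]=3
Ev 8: PC=1 idx=1 pred=T actual=T -> ctr[1]=3
Ev 9: PC=1 idx=1 pred=T actual=N -> ctr[1]=2
Ev 10: PC=3 idx=0 pred=T actual=T -> ctr[0]=3
Ev 11: PC=3 idx=0 pred=T actual=N -> ctr[0]=2
Ev 12: PC=1 idx=1 pred=T actual=T -> ctr[1]=3
Ev 13: PC=3 idx=0 pred=T actual=T -> ctr[0]=3

Answer: N N N N T T T T T T T T T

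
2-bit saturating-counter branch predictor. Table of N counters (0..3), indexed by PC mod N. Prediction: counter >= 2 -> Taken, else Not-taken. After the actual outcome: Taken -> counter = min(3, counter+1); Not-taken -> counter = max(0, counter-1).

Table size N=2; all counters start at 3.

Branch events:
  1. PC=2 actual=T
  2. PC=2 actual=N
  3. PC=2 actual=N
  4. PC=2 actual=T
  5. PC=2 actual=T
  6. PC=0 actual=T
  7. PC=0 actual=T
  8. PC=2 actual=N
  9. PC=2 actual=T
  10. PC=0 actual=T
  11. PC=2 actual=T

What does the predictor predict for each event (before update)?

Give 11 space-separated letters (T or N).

Ev 1: PC=2 idx=0 pred=T actual=T -> ctr[0]=3
Ev 2: PC=2 idx=0 pred=T actual=N -> ctr[0]=2
Ev 3: PC=2 idx=0 pred=T actual=N -> ctr[0]=1
Ev 4: PC=2 idx=0 pred=N actual=T -> ctr[0]=2
Ev 5: PC=2 idx=0 pred=T actual=T -> ctr[0]=3
Ev 6: PC=0 idx=0 pred=T actual=T -> ctr[0]=3
Ev 7: PC=0 idx=0 pred=T actual=T -> ctr[0]=3
Ev 8: PC=2 idx=0 pred=T actual=N -> ctr[0]=2
Ev 9: PC=2 idx=0 pred=T actual=T -> ctr[0]=3
Ev 10: PC=0 idx=0 pred=T actual=T -> ctr[0]=3
Ev 11: PC=2 idx=0 pred=T actual=T -> ctr[0]=3

Answer: T T T N T T T T T T T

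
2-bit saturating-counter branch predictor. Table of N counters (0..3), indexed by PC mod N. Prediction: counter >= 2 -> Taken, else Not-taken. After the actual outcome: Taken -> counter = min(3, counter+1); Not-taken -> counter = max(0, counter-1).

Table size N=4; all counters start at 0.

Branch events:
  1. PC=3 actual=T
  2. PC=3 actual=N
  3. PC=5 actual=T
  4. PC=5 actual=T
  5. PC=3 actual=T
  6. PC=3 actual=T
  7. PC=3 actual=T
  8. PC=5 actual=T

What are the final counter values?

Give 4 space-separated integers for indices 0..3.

Answer: 0 3 0 3

Derivation:
Ev 1: PC=3 idx=3 pred=N actual=T -> ctr[3]=1
Ev 2: PC=3 idx=3 pred=N actual=N -> ctr[3]=0
Ev 3: PC=5 idx=1 pred=N actual=T -> ctr[1]=1
Ev 4: PC=5 idx=1 pred=N actual=T -> ctr[1]=2
Ev 5: PC=3 idx=3 pred=N actual=T -> ctr[3]=1
Ev 6: PC=3 idx=3 pred=N actual=T -> ctr[3]=2
Ev 7: PC=3 idx=3 pred=T actual=T -> ctr[3]=3
Ev 8: PC=5 idx=1 pred=T actual=T -> ctr[1]=3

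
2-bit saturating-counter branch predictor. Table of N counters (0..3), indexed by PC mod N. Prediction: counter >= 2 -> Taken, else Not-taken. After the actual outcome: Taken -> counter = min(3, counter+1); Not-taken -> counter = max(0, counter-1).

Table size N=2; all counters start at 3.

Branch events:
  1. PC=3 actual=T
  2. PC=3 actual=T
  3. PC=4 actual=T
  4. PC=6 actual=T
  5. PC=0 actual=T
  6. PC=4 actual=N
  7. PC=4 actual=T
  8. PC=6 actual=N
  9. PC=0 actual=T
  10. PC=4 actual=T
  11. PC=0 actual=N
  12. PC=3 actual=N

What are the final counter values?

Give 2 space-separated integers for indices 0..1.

Answer: 2 2

Derivation:
Ev 1: PC=3 idx=1 pred=T actual=T -> ctr[1]=3
Ev 2: PC=3 idx=1 pred=T actual=T -> ctr[1]=3
Ev 3: PC=4 idx=0 pred=T actual=T -> ctr[0]=3
Ev 4: PC=6 idx=0 pred=T actual=T -> ctr[0]=3
Ev 5: PC=0 idx=0 pred=T actual=T -> ctr[0]=3
Ev 6: PC=4 idx=0 pred=T actual=N -> ctr[0]=2
Ev 7: PC=4 idx=0 pred=T actual=T -> ctr[0]=3
Ev 8: PC=6 idx=0 pred=T actual=N -> ctr[0]=2
Ev 9: PC=0 idx=0 pred=T actual=T -> ctr[0]=3
Ev 10: PC=4 idx=0 pred=T actual=T -> ctr[0]=3
Ev 11: PC=0 idx=0 pred=T actual=N -> ctr[0]=2
Ev 12: PC=3 idx=1 pred=T actual=N -> ctr[1]=2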